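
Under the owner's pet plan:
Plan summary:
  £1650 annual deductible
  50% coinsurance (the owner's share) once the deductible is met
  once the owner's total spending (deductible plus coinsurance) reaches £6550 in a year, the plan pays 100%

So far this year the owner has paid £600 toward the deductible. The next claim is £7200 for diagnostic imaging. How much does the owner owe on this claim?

£4125

Deductible still to meet: £1650 − £600 = £1050.
After the £1050 deductible portion, £7200 − £1050 = £6150 is subject to coinsurance.
Owner's 50% share of £6150 is £3075.
Owner responsibility before any cap: £1050 + £3075 = £4125.
Total out-of-pocket so far would be £600 + £4125 = £4725, below the £6550 cap — no reduction.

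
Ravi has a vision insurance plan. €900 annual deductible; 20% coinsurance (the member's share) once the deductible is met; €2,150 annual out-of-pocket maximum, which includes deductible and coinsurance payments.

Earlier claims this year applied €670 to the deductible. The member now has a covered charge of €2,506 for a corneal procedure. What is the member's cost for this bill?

€685.20

Remaining deductible: €900 − €670 = €230.
That leaves €2,506 − €230 = €2,276 for coinsurance.
Coinsurance: €2,276 × 20% = €455.20.
So the member owes €230 + €455.20 = €685.20 before any cap.
Total out-of-pocket so far would be €670 + €685.20 = €1,355.20, below the €2,150 cap — no reduction.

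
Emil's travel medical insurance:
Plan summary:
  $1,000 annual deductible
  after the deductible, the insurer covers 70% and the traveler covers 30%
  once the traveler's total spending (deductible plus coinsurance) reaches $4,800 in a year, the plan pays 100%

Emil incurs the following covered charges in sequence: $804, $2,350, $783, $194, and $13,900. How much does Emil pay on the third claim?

Bill 1, $804: entire amount goes to the deductible. Traveler owes $804 (running OOP $804).
Bill 2, $2,350: $196 to deductible, leaving $2,154; 30% of $2,154 = $646.20. Cost to traveler: $842.20. OOP to date $1,646.20.
Bill 3, $783: deductible already satisfied, so traveler's share is 30% × $783 = $234.90. Traveler owes $234.90 (running OOP $1,881.10).

$234.90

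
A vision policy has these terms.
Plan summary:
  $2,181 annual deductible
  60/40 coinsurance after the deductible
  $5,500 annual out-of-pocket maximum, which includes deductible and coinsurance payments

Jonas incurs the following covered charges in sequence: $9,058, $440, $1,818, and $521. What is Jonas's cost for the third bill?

Bill 1, $9,058: deductible takes $2,181, $6,877 remains; member's 40% is $2,750.80. Cost to member: $4,931.80. OOP to date $4,931.80.
Bill 2, $440: 40% coinsurance on $440 = $176. Cost to member: $176. OOP to date $5,107.80.
Bill 3, $1,818: deductible already satisfied, so member's share is 40% × $1,818 = $727.20. That would push OOP to $5,835, over the $5,500 cap, so member pays $5,500 − $5,107.80 = $392.20.

$392.20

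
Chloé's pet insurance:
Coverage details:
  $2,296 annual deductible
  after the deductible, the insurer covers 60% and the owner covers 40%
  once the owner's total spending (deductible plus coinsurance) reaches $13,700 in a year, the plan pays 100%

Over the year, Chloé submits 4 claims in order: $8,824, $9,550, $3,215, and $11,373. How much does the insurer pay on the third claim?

Bill 1, $8,824: deductible takes $2,296, $6,528 remains; 40% of $6,528 = $2,611.20. Cost to owner: $4,907.20. OOP to date $4,907.20. Plan pays $8,824 − $4,907.20 = $3,916.80.
Bill 2, $9,550: deductible met; 40% of $9,550 = $3,820. Owner owes $3,820 (running OOP $8,727.20). Insurer: $9,550 − $3,820 = $5,730.
Bill 3, $3,215: deductible already satisfied, so owner's share is 40% × $3,215 = $1,286. Owner owes $1,286 (running OOP $10,013.20). Plan pays $3,215 − $1,286 = $1,929.

$1,929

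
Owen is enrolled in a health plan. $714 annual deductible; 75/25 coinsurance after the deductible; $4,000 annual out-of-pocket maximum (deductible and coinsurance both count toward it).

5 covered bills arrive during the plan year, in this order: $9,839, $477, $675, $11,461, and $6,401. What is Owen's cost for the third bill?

#1 ($9,839): $714 finishes the deductible; $9,125 goes to coinsurance; patient's 25% is $2,281.25. Cost to patient: $2,995.25. OOP to date $2,995.25.
#2 ($477): deductible met; 25% of $477 = $119.25. Cost to patient: $119.25. OOP to date $3,114.50.
#3 ($675): deductible met; 25% of $675 = $168.75. Cost to patient: $168.75. OOP to date $3,283.25.

$168.75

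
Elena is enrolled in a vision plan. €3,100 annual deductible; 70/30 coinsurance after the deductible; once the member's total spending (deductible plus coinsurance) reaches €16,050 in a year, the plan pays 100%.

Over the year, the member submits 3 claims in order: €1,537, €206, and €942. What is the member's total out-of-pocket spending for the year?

Claim 1 — €1,537: entire amount goes to the deductible. Member pays €1,537; OOP now €1,537.
Claim 2 — €206: fully absorbed by the deductible. Cost to member: €206. OOP to date €1,743.
Claim 3 — €942: fully absorbed by the deductible. Member pays €942; OOP now €2,685.
Summing the member's payments: €1,537 + €206 + €942 = €2,685.

€2,685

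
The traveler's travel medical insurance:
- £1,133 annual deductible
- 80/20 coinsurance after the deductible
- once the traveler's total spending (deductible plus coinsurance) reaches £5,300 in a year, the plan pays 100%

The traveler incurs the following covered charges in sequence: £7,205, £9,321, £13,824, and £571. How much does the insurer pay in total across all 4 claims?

£25,621

Bill 1, £7,205: deductible takes £1,133, £6,072 remains; coinsurance £6,072 × 20% = £1,214.40. Traveler pays £2,347.40; OOP now £2,347.40. Insurer: £7,205 − £2,347.40 = £4,857.60.
Bill 2, £9,321: deductible met; 20% of £9,321 = £1,864.20. Traveler owes £1,864.20 (running OOP £4,211.60). Plan pays £9,321 − £1,864.20 = £7,456.80.
Bill 3, £13,824: 20% coinsurance on £13,824 = £2,764.80. That would push OOP to £6,976.40, over the £5,300 cap, so traveler pays £5,300 − £4,211.60 = £1,088.40. Insurer: £13,824 − £1,088.40 = £12,735.60.
Bill 4, £571: 20% coinsurance on £571 = £114.20. Adding that to £5,300 gives £5,414.20, past the £5,300 cap; traveler pays only £5,300 − £5,300 = £0. Plan pays £571 − £0 = £571.
Insurer total: £4,857.60 + £7,456.80 + £12,735.60 + £571 = £25,621.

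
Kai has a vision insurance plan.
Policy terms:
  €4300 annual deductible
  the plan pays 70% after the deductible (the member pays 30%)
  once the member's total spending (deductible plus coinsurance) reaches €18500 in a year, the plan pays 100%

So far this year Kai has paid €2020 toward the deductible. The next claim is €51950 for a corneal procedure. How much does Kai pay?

Deductible still to meet: €4300 − €2020 = €2280.
The remaining €49670 (= €51950 − €2280) moves to coinsurance.
30% of €49670 = €14901 falls to the member.
So the member owes €2280 + €14901 = €17181 before any cap.
Adding €17181 to the €2020 already spent would give €19201, which exceeds the €18500 cap; the member pays just €18500 − €2020 = €16480.

€16480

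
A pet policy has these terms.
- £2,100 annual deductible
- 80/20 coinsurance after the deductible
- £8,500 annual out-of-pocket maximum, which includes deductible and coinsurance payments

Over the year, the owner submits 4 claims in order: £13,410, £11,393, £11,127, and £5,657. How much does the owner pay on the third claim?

Claim 1 — £13,410: £2,100 to deductible, leaving £11,310; coinsurance £11,310 × 20% = £2,262. Cost to owner: £4,362. OOP to date £4,362.
Claim 2 — £11,393: deductible already satisfied, so owner's share is 20% × £11,393 = £2,278.60. Owner owes £2,278.60 (running OOP £6,640.60).
Claim 3 — £11,127: deductible already satisfied, so owner's share is 20% × £11,127 = £2,225.40. Adding that to £6,640.60 gives £8,866, past the £8,500 cap; owner pays only £8,500 − £6,640.60 = £1,859.40.

£1,859.40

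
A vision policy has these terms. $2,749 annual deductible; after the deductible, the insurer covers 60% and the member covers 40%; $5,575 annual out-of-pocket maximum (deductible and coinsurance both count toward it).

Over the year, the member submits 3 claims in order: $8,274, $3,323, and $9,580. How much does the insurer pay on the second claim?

$2,707

Bill 1, $8,274: deductible takes $2,749, $5,525 remains; 40% of $5,525 = $2,210. Member owes $4,959 (running OOP $4,959). Plan pays $8,274 − $4,959 = $3,315.
Bill 2, $3,323: deductible already satisfied, so member's share is 40% × $3,323 = $1,329.20. That would push OOP to $6,288.20, over the $5,575 cap, so member pays $5,575 − $4,959 = $616. Insurer: $3,323 − $616 = $2,707.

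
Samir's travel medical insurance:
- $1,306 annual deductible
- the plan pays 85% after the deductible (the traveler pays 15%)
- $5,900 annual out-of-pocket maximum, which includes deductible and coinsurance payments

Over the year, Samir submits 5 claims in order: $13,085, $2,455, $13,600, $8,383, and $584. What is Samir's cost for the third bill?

Bill 1, $13,085: deductible takes $1,306, $11,779 remains; coinsurance $11,779 × 15% = $1,766.85. Traveler owes $3,072.85 (running OOP $3,072.85).
Bill 2, $2,455: deductible already satisfied, so traveler's share is 15% × $2,455 = $368.25. Cost to traveler: $368.25. OOP to date $3,441.10.
Bill 3, $13,600: 15% coinsurance on $13,600 = $2,040. Traveler pays $2,040; OOP now $5,481.10.

$2,040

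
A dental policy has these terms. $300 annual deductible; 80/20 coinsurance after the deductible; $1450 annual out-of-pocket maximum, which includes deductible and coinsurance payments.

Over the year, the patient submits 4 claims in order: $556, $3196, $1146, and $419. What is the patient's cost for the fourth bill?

Claim 1 — $556: $300 finishes the deductible; $256 goes to coinsurance; 20% of $256 = $51.20. Patient pays $351.20; OOP now $351.20.
Claim 2 — $3196: 20% coinsurance on $3196 = $639.20. Patient owes $639.20 (running OOP $990.40).
Claim 3 — $1146: deductible already satisfied, so patient's share is 20% × $1146 = $229.20. Patient pays $229.20; OOP now $1219.60.
Claim 4 — $419: deductible already satisfied, so patient's share is 20% × $419 = $83.80. Cost to patient: $83.80. OOP to date $1303.40.

$83.80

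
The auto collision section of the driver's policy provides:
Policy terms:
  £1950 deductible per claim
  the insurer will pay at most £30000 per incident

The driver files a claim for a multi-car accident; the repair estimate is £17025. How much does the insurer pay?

After the deductible, £17025 − £1950 = £15075 remains.
£15075 ≤ £30000, so the limit doesn't bind; insurer pays £15075.

£15075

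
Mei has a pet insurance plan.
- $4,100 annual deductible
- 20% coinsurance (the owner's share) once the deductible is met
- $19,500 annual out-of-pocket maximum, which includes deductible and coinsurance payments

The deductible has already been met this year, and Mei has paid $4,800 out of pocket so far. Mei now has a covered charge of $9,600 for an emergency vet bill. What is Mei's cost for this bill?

With the deductible met, the entire $9,600 is subject to coinsurance.
20% of $9,600 = $1,920 falls to the owner.
Year-to-date out-of-pocket becomes $4,800 + $1,920 = $6,720, still under the $19,500 maximum, so no cap applies.

$1,920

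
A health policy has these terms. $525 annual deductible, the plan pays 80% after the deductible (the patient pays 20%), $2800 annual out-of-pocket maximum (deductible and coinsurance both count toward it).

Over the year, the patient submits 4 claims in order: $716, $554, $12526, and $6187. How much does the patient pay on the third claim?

Claim 1 — $716: $525 finishes the deductible; $191 goes to coinsurance; coinsurance $191 × 20% = $38.20. Cost to patient: $563.20. OOP to date $563.20.
Claim 2 — $554: deductible already satisfied, so patient's share is 20% × $554 = $110.80. Patient owes $110.80 (running OOP $674).
Claim 3 — $12526: deductible met; 20% of $12526 = $2505.20. That would push OOP to $3179.20, over the $2800 cap, so patient pays $2800 − $674 = $2126.

$2126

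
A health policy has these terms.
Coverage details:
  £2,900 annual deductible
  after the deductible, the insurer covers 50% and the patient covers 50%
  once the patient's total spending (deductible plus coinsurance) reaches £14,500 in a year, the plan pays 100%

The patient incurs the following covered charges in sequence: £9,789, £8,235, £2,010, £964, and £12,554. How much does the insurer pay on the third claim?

£1,005

Claim 1 (£9,789): £2,900 finishes the deductible; £6,889 goes to coinsurance; patient's 50% is £3,444.50. Cost to patient: £6,344.50. OOP to date £6,344.50. Plan pays £9,789 − £6,344.50 = £3,444.50.
Claim 2 (£8,235): deductible met; 50% of £8,235 = £4,117.50. Cost to patient: £4,117.50. OOP to date £10,462. Plan pays £8,235 − £4,117.50 = £4,117.50.
Claim 3 (£2,010): 50% coinsurance on £2,010 = £1,005. Cost to patient: £1,005. OOP to date £11,467. Plan pays £2,010 − £1,005 = £1,005.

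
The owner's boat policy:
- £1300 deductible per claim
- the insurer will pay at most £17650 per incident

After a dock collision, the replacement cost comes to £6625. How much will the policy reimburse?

£5325

Subtract the deductible: £6625 − £1300 = £5325.
£5325 ≤ £17650, so the limit doesn't bind; insurer pays £5325.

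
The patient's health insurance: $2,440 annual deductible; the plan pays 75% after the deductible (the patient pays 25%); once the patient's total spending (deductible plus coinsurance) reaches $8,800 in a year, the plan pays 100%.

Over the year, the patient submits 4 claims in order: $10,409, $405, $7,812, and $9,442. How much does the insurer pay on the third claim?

#1 ($10,409): deductible takes $2,440, $7,969 remains; coinsurance $7,969 × 25% = $1,992.25. Cost to patient: $4,432.25. OOP to date $4,432.25. Insurer: $10,409 − $4,432.25 = $5,976.75.
#2 ($405): deductible already satisfied, so patient's share is 25% × $405 = $101.25. Patient pays $101.25; OOP now $4,533.50. Insurer: $405 − $101.25 = $303.75.
#3 ($7,812): deductible met; 25% of $7,812 = $1,953. Patient owes $1,953 (running OOP $6,486.50). Insurer: $7,812 − $1,953 = $5,859.

$5,859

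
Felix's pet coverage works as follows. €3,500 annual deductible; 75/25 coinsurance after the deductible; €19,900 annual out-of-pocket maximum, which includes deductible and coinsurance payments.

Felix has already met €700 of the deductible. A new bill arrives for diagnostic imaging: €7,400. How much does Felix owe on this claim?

€3,950

Deductible still to meet: €3,500 − €700 = €2,800.
That leaves €7,400 − €2,800 = €4,600 for coinsurance.
Owner's 25% share of €4,600 is €1,150.
So the owner owes €2,800 + €1,150 = €3,950 before any cap.
Year-to-date out-of-pocket becomes €700 + €3,950 = €4,650, still under the €19,900 maximum, so no cap applies.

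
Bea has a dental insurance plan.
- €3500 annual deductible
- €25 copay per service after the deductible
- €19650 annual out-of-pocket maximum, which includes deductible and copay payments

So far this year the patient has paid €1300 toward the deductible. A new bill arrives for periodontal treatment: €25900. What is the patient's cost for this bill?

€2225

Deductible still to meet: €3500 − €1300 = €2200.
The remaining €23700 (= €25900 − €2200) moves to the copay.
Copay on this service: €25.
So the patient owes €2200 + €25 = €2225 before any cap.
Total out-of-pocket so far would be €1300 + €2225 = €3525, below the €19650 cap — no reduction.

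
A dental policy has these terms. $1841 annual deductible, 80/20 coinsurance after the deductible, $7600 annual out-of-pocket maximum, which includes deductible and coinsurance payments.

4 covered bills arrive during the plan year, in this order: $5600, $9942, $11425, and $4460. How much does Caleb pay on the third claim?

$2285

#1 ($5600): $1841 to deductible, leaving $3759; coinsurance $3759 × 20% = $751.80. Patient owes $2592.80 (running OOP $2592.80).
#2 ($9942): deductible already satisfied, so patient's share is 20% × $9942 = $1988.40. Patient owes $1988.40 (running OOP $4581.20).
#3 ($11425): deductible met; 20% of $11425 = $2285. Patient pays $2285; OOP now $6866.20.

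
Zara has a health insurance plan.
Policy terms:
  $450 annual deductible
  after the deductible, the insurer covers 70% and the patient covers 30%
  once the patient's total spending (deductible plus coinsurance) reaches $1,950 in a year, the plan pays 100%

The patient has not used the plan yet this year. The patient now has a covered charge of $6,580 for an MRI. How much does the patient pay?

Deductible not yet touched, so the first $450 of the bill goes to the deductible.
The remaining $6,130 (= $6,580 − $450) moves to coinsurance.
30% of $6,130 = $1,839 falls to the patient.
So the patient owes $450 + $1,839 = $2,289 before any cap.
That would bring total out-of-pocket to $2,289, past the $1,950 cap. The patient is capped at $1,950 − $0 = $1,950 on this claim.

$1,950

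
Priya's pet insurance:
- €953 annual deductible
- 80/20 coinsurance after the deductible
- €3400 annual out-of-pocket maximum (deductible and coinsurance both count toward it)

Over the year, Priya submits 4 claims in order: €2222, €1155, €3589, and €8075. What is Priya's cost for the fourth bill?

Bill 1, €2222: €953 to deductible, leaving €1269; owner's 20% is €253.80. Owner pays €1206.80; OOP now €1206.80.
Bill 2, €1155: 20% coinsurance on €1155 = €231. Owner owes €231 (running OOP €1437.80).
Bill 3, €3589: 20% coinsurance on €3589 = €717.80. Owner pays €717.80; OOP now €2155.60.
Bill 4, €8075: 20% coinsurance on €8075 = €1615. OOP would hit €3770.60 > €3400, so the cap limits the owner to €3400 − €2155.60 = €1244.40.

€1244.40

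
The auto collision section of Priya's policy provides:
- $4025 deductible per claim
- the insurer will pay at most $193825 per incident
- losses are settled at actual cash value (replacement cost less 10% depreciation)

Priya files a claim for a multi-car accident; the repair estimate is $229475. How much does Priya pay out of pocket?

Actual cash value after 10% depreciation: $229475 × 90% = $206527.50.
Subtract the deductible: $206527.50 − $4025 = $202502.50.
$202502.50 exceeds the $193825 limit, so the insurer pays the limit: $193825.
Out of pocket: $229475 − $193825 = $35650.

$35650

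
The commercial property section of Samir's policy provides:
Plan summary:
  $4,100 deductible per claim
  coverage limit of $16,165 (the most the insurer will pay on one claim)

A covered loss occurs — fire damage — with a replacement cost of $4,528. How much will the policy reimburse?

After the deductible, $4,528 − $4,100 = $428 remains.
$428 is within the $16,165 limit, so the insurer pays $428.

$428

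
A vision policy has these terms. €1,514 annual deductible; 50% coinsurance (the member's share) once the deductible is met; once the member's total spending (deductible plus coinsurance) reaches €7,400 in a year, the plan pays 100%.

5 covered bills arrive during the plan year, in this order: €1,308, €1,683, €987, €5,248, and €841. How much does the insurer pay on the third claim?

€493.50

Claim 1 — €1,308: all of it applies to the deductible. Cost to member: €1,308. OOP to date €1,308. Plan pays €1,308 − €1,308 = €0.
Claim 2 — €1,683: €206 finishes the deductible; €1,477 goes to coinsurance; member's 50% is €738.50. Cost to member: €944.50. OOP to date €2,252.50. Insurer: €1,683 − €944.50 = €738.50.
Claim 3 — €987: deductible already satisfied, so member's share is 50% × €987 = €493.50. Member pays €493.50; OOP now €2,746. Insurer: €987 − €493.50 = €493.50.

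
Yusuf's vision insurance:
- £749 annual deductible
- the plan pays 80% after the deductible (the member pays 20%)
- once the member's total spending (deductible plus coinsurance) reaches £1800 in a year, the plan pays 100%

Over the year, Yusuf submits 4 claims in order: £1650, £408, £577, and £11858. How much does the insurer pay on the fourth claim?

Claim 1 (£1650): £749 to deductible, leaving £901; 20% of £901 = £180.20. Cost to member: £929.20. OOP to date £929.20. Plan pays £1650 − £929.20 = £720.80.
Claim 2 (£408): 20% coinsurance on £408 = £81.60. Member owes £81.60 (running OOP £1010.80). Plan pays £408 − £81.60 = £326.40.
Claim 3 (£577): deductible already satisfied, so member's share is 20% × £577 = £115.40. Cost to member: £115.40. OOP to date £1126.20. Plan pays £577 − £115.40 = £461.60.
Claim 4 (£11858): deductible already satisfied, so member's share is 20% × £11858 = £2371.60. That would push OOP to £3497.80, over the £1800 cap, so member pays £1800 − £1126.20 = £673.80. Plan pays £11858 − £673.80 = £11184.20.

£11184.20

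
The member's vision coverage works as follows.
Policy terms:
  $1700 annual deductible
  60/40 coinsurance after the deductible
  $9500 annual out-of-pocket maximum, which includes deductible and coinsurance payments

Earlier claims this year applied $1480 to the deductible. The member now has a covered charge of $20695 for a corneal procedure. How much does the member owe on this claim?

Remaining deductible: $1700 − $1480 = $220.
That leaves $20695 − $220 = $20475 for coinsurance.
Member's 40% share of $20475 is $8190.
That puts the member's cost at $220 + $8190 = $8410 before any cap.
That would bring total out-of-pocket to $9890, past the $9500 cap. The member is capped at $9500 − $1480 = $8020 on this claim.

$8020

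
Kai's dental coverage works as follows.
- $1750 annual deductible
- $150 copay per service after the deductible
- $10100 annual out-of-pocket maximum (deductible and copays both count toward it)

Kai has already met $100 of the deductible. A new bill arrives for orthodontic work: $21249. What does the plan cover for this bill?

$19449

Remaining deductible: $1750 − $100 = $1650.
That leaves $21249 − $1650 = $19599 for the copay.
Copay on this service: $150.
So the patient owes $1650 + $150 = $1800 before any cap.
Total out-of-pocket so far would be $100 + $1800 = $1900, below the $10100 cap — no reduction.
Insurer pays the balance: $21249 − $1800 = $19449.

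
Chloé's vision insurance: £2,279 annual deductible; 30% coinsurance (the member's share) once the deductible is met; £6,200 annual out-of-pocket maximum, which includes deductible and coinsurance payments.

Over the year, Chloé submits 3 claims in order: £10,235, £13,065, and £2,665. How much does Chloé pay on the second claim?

£1,534.20

#1 (£10,235): £2,279 to deductible, leaving £7,956; member's 30% is £2,386.80. Member owes £4,665.80 (running OOP £4,665.80).
#2 (£13,065): deductible already satisfied, so member's share is 30% × £13,065 = £3,919.50. That would push OOP to £8,585.30, over the £6,200 cap, so member pays £6,200 − £4,665.80 = £1,534.20.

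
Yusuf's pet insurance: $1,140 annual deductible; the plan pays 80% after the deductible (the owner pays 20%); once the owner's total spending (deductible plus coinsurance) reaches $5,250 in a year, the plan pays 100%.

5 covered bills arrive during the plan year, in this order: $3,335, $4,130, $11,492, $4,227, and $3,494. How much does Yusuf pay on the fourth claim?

#1 ($3,335): $1,140 finishes the deductible; $2,195 goes to coinsurance; 20% of $2,195 = $439. Cost to owner: $1,579. OOP to date $1,579.
#2 ($4,130): 20% coinsurance on $4,130 = $826. Owner pays $826; OOP now $2,405.
#3 ($11,492): deductible met; 20% of $11,492 = $2,298.40. Owner pays $2,298.40; OOP now $4,703.40.
#4 ($4,227): 20% coinsurance on $4,227 = $845.40. OOP would hit $5,548.80 > $5,250, so the cap limits the owner to $5,250 − $4,703.40 = $546.60.

$546.60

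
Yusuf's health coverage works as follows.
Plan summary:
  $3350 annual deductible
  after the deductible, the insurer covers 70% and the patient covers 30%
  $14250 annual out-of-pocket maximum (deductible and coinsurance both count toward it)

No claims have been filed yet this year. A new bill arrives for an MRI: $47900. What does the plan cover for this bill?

Nothing has been paid toward the $3350 deductible, so the first $3350 of this charge is applied there.
That leaves $47900 − $3350 = $44550 for coinsurance.
Coinsurance: $44550 × 30% = $13365.
So the patient owes $3350 + $13365 = $16715 before any cap.
Year-to-date out-of-pocket would reach $0 + $16715 = $16715, above the $14250 maximum, so the patient pays only $14250 − $0 = $14250.
The plan picks up $47900 − $14250 = $33650.

$33650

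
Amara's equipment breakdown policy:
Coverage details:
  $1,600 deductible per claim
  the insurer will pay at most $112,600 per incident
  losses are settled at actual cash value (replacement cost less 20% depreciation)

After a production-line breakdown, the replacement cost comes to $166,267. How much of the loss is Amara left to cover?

At 20% depreciation, ACV = $166,267 − $33,253.40 = $133,013.60.
After the deductible, $133,013.60 − $1,600 = $131,413.60 remains.
$131,413.60 exceeds the $112,600 limit, so the insurer pays the limit: $112,600.
Business owner's share is the uncovered remainder: $166,267 − $112,600 = $53,667.

$53,667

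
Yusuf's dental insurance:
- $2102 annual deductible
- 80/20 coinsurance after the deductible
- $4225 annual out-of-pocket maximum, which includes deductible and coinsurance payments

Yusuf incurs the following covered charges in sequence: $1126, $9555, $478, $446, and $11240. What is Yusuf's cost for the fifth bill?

Claim 1 ($1126): fully absorbed by the deductible. Patient owes $1126 (running OOP $1126).
Claim 2 ($9555): $976 to deductible, leaving $8579; coinsurance $8579 × 20% = $1715.80. Patient owes $2691.80 (running OOP $3817.80).
Claim 3 ($478): 20% coinsurance on $478 = $95.60. Patient owes $95.60 (running OOP $3913.40).
Claim 4 ($446): deductible met; 20% of $446 = $89.20. Patient owes $89.20 (running OOP $4002.60).
Claim 5 ($11240): deductible already satisfied, so patient's share is 20% × $11240 = $2248. OOP would hit $6250.60 > $4225, so the cap limits the patient to $4225 − $4002.60 = $222.40.

$222.40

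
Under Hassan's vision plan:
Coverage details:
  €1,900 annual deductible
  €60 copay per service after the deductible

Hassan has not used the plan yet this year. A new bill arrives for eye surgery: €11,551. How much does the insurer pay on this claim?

€9,591

The full €1,900 deductible is still open; €1,900 of this bill applies to it.
That leaves €11,551 − €1,900 = €9,651 for the copay.
Copay on this service: €60.
That puts the member's cost at €1,900 + €60 = €1,960.
Insurer pays the balance: €11,551 − €1,960 = €9,591.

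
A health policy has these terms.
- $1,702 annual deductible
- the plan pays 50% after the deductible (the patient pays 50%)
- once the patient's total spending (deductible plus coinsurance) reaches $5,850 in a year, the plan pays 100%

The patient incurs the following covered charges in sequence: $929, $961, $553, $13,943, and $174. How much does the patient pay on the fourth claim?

#1 ($929): fully absorbed by the deductible. Cost to patient: $929. OOP to date $929.
#2 ($961): $773 finishes the deductible; $188 goes to coinsurance; coinsurance $188 × 50% = $94. Patient pays $867; OOP now $1,796.
#3 ($553): deductible already satisfied, so patient's share is 50% × $553 = $276.50. Patient pays $276.50; OOP now $2,072.50.
#4 ($13,943): deductible already satisfied, so patient's share is 50% × $13,943 = $6,971.50. That would push OOP to $9,044, over the $5,850 cap, so patient pays $5,850 − $2,072.50 = $3,777.50.

$3,777.50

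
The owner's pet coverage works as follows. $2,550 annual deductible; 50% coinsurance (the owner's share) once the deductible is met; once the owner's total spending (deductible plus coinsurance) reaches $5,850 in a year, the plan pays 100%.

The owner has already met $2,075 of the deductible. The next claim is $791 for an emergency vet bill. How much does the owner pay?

$633

$2,075 of the $2,550 deductible is already met, leaving $475.
The remaining $316 (= $791 − $475) moves to coinsurance.
50% of $316 = $158 falls to the owner.
So the owner owes $475 + $158 = $633 before any cap.
Year-to-date out-of-pocket becomes $2,075 + $633 = $2,708, still under the $5,850 maximum, so no cap applies.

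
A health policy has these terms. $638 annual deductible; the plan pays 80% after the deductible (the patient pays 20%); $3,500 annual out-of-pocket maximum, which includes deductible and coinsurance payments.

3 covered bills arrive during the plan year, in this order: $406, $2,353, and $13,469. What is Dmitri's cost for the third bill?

#1 ($406): all of it applies to the deductible. Patient owes $406 (running OOP $406).
#2 ($2,353): $232 finishes the deductible; $2,121 goes to coinsurance; 20% of $2,121 = $424.20. Patient owes $656.20 (running OOP $1,062.20).
#3 ($13,469): deductible met; 20% of $13,469 = $2,693.80. That would push OOP to $3,756, over the $3,500 cap, so patient pays $3,500 − $1,062.20 = $2,437.80.

$2,437.80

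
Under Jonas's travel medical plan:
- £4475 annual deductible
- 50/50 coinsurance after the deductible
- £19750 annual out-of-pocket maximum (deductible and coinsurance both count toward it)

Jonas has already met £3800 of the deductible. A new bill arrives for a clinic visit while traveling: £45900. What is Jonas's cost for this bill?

£15950

Deductible still to meet: £4475 − £3800 = £675.
The remaining £45225 (= £45900 − £675) moves to coinsurance.
Coinsurance: £45225 × 50% = £22612.50.
That puts the traveler's cost at £675 + £22612.50 = £23287.50 before any cap.
Adding £23287.50 to the £3800 already spent would give £27087.50, which exceeds the £19750 cap; the traveler pays just £19750 − £3800 = £15950.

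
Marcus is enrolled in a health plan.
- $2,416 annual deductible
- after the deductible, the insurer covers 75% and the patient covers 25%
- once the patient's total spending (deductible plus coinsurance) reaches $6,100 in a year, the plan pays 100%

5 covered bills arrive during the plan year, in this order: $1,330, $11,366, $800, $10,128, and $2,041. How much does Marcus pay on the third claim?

Bill 1, $1,330: all of it applies to the deductible. Patient owes $1,330 (running OOP $1,330).
Bill 2, $11,366: $1,086 to deductible, leaving $10,280; coinsurance $10,280 × 25% = $2,570. Cost to patient: $3,656. OOP to date $4,986.
Bill 3, $800: deductible met; 25% of $800 = $200. Patient owes $200 (running OOP $5,186).

$200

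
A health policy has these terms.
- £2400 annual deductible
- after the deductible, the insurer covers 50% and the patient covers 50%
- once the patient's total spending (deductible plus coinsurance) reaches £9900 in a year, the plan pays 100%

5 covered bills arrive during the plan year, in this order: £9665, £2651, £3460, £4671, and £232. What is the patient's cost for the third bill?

Claim 1 — £9665: £2400 finishes the deductible; £7265 goes to coinsurance; 50% of £7265 = £3632.50. Patient owes £6032.50 (running OOP £6032.50).
Claim 2 — £2651: deductible already satisfied, so patient's share is 50% × £2651 = £1325.50. Cost to patient: £1325.50. OOP to date £7358.
Claim 3 — £3460: 50% coinsurance on £3460 = £1730. Patient pays £1730; OOP now £9088.

£1730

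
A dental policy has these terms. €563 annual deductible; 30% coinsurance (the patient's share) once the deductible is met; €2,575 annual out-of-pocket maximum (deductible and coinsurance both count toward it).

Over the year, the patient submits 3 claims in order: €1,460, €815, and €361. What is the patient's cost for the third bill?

Bill 1, €1,460: €563 to deductible, leaving €897; coinsurance €897 × 30% = €269.10. Cost to patient: €832.10. OOP to date €832.10.
Bill 2, €815: deductible met; 30% of €815 = €244.50. Cost to patient: €244.50. OOP to date €1,076.60.
Bill 3, €361: deductible met; 30% of €361 = €108.30. Patient owes €108.30 (running OOP €1,184.90).

€108.30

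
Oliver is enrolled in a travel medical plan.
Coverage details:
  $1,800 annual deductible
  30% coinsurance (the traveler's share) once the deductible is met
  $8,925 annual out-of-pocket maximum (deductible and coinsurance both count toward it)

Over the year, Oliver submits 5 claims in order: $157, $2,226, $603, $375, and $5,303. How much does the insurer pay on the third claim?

#1 ($157): fully absorbed by the deductible. Cost to traveler: $157. OOP to date $157. Insurer: $157 − $157 = $0.
#2 ($2,226): $1,643 to deductible, leaving $583; 30% of $583 = $174.90. Traveler pays $1,817.90; OOP now $1,974.90. Insurer: $2,226 − $1,817.90 = $408.10.
#3 ($603): deductible already satisfied, so traveler's share is 30% × $603 = $180.90. Traveler owes $180.90 (running OOP $2,155.80). Plan pays $603 − $180.90 = $422.10.

$422.10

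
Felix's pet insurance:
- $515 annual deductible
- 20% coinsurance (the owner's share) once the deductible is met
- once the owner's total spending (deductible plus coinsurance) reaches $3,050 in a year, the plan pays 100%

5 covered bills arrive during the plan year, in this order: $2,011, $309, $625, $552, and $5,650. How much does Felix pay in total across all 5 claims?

$2,241.40

Claim 1 — $2,011: $515 to deductible, leaving $1,496; 20% of $1,496 = $299.20. Owner pays $814.20; OOP now $814.20.
Claim 2 — $309: deductible met; 20% of $309 = $61.80. Owner owes $61.80 (running OOP $876).
Claim 3 — $625: 20% coinsurance on $625 = $125. Owner pays $125; OOP now $1,001.
Claim 4 — $552: deductible met; 20% of $552 = $110.40. Cost to owner: $110.40. OOP to date $1,111.40.
Claim 5 — $5,650: 20% coinsurance on $5,650 = $1,130. Cost to owner: $1,130. OOP to date $2,241.40.
Total paid by the owner: $814.20 + $61.80 + $125 + $110.40 + $1,130 = $2,241.40.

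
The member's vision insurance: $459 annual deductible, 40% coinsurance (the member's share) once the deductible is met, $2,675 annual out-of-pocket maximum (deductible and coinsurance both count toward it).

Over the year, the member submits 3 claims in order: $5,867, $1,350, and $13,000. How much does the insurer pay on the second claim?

$1,297.20

Claim 1 — $5,867: deductible takes $459, $5,408 remains; coinsurance $5,408 × 40% = $2,163.20. Member pays $2,622.20; OOP now $2,622.20. Plan pays $5,867 − $2,622.20 = $3,244.80.
Claim 2 — $1,350: 40% coinsurance on $1,350 = $540. Adding that to $2,622.20 gives $3,162.20, past the $2,675 cap; member pays only $2,675 − $2,622.20 = $52.80. Insurer: $1,350 − $52.80 = $1,297.20.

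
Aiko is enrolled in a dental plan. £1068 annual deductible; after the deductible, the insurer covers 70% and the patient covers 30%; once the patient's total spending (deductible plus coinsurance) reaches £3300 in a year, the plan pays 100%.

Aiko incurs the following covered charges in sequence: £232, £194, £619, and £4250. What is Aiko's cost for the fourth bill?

£1291.10

#1 (£232): all of it applies to the deductible. Cost to patient: £232. OOP to date £232.
#2 (£194): all of it applies to the deductible. Cost to patient: £194. OOP to date £426.
#3 (£619): all of it applies to the deductible. Patient owes £619 (running OOP £1045).
#4 (£4250): deductible takes £23, £4227 remains; coinsurance £4227 × 30% = £1268.10. Cost to patient: £1291.10. OOP to date £2336.10.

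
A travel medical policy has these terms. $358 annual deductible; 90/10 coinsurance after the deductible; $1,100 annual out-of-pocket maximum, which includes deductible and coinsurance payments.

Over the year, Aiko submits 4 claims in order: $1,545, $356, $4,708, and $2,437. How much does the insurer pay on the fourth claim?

Claim 1 ($1,545): $358 finishes the deductible; $1,187 goes to coinsurance; traveler's 10% is $118.70. Traveler pays $476.70; OOP now $476.70. Plan pays $1,545 − $476.70 = $1,068.30.
Claim 2 ($356): 10% coinsurance on $356 = $35.60. Traveler owes $35.60 (running OOP $512.30). Insurer: $356 − $35.60 = $320.40.
Claim 3 ($4,708): deductible already satisfied, so traveler's share is 10% × $4,708 = $470.80. Cost to traveler: $470.80. OOP to date $983.10. Plan pays $4,708 − $470.80 = $4,237.20.
Claim 4 ($2,437): deductible already satisfied, so traveler's share is 10% × $2,437 = $243.70. OOP would hit $1,226.80 > $1,100, so the cap limits the traveler to $1,100 − $983.10 = $116.90. Insurer: $2,437 − $116.90 = $2,320.10.

$2,320.10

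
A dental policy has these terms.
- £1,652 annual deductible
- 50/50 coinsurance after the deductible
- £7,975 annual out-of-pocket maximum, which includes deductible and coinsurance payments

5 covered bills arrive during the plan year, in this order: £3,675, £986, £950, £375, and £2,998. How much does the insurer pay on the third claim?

Claim 1 (£3,675): deductible takes £1,652, £2,023 remains; 50% of £2,023 = £1,011.50. Patient owes £2,663.50 (running OOP £2,663.50). Insurer: £3,675 − £2,663.50 = £1,011.50.
Claim 2 (£986): 50% coinsurance on £986 = £493. Patient owes £493 (running OOP £3,156.50). Insurer: £986 − £493 = £493.
Claim 3 (£950): deductible already satisfied, so patient's share is 50% × £950 = £475. Patient pays £475; OOP now £3,631.50. Insurer: £950 − £475 = £475.

£475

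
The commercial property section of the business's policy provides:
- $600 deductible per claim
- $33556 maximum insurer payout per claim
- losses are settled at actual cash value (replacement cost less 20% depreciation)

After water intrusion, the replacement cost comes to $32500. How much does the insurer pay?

$25400

At 20% depreciation, ACV = $32500 − $6500 = $26000.
After the deductible, $26000 − $600 = $25400 remains.
$25400 ≤ $33556, so the limit doesn't bind; insurer pays $25400.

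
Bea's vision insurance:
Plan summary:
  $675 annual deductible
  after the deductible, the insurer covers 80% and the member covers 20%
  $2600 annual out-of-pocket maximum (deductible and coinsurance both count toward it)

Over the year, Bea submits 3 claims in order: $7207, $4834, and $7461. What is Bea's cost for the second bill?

Claim 1 ($7207): $675 to deductible, leaving $6532; coinsurance $6532 × 20% = $1306.40. Member owes $1981.40 (running OOP $1981.40).
Claim 2 ($4834): deductible met; 20% of $4834 = $966.80. That would push OOP to $2948.20, over the $2600 cap, so member pays $2600 − $1981.40 = $618.60.

$618.60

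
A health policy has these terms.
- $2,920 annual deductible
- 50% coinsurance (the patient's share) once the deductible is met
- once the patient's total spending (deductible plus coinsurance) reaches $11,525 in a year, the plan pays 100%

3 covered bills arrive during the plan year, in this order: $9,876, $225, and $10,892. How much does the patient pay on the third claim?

$5,014.50

Bill 1, $9,876: $2,920 to deductible, leaving $6,956; patient's 50% is $3,478. Patient owes $6,398 (running OOP $6,398).
Bill 2, $225: 50% coinsurance on $225 = $112.50. Patient owes $112.50 (running OOP $6,510.50).
Bill 3, $10,892: 50% coinsurance on $10,892 = $5,446. Adding that to $6,510.50 gives $11,956.50, past the $11,525 cap; patient pays only $11,525 − $6,510.50 = $5,014.50.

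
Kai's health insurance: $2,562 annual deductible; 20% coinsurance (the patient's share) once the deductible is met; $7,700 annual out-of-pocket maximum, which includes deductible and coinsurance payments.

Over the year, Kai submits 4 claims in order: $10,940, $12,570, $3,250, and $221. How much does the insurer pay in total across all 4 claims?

Bill 1, $10,940: deductible takes $2,562, $8,378 remains; 20% of $8,378 = $1,675.60. Patient owes $4,237.60 (running OOP $4,237.60). Insurer: $10,940 − $4,237.60 = $6,702.40.
Bill 2, $12,570: deductible already satisfied, so patient's share is 20% × $12,570 = $2,514. Cost to patient: $2,514. OOP to date $6,751.60. Insurer: $12,570 − $2,514 = $10,056.
Bill 3, $3,250: deductible met; 20% of $3,250 = $650. Patient owes $650 (running OOP $7,401.60). Insurer: $3,250 − $650 = $2,600.
Bill 4, $221: 20% coinsurance on $221 = $44.20. Patient owes $44.20 (running OOP $7,445.80). Plan pays $221 − $44.20 = $176.80.
Insurer total: $6,702.40 + $10,056 + $2,600 + $176.80 = $19,535.20.

$19,535.20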